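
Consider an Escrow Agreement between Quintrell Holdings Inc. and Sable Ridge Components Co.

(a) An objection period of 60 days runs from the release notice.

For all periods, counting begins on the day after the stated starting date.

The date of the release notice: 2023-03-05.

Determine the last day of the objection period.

2023-05-04

The last day of the objection period: 2023-03-05 + 60 days = 2023-05-04.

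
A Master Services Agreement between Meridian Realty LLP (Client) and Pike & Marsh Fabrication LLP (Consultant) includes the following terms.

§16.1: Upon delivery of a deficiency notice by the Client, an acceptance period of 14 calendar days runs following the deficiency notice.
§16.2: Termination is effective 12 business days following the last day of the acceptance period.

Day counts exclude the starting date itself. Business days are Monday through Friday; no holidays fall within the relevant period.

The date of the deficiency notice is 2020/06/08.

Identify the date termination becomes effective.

2020/07/08

The last day of the acceptance period: 2020/06/08 + 14 days = 2020/06/22.
From Monday, 2020/06/22, 12 business days (Jun 23, Jun 24, Jun 25, Jun 26, …, Jul 6, Jul 7, Jul 8, skipping weekends) brings us to Wednesday, 2020/07/08, which is the date termination becomes effective.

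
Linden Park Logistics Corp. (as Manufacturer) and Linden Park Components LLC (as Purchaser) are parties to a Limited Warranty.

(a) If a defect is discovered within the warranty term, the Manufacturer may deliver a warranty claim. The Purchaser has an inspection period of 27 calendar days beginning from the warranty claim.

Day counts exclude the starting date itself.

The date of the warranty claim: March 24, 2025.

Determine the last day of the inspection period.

April 20, 2025

Adding 27 calendar days to March 24, 2025 gives April 20, 2025, which is the last day of the inspection period.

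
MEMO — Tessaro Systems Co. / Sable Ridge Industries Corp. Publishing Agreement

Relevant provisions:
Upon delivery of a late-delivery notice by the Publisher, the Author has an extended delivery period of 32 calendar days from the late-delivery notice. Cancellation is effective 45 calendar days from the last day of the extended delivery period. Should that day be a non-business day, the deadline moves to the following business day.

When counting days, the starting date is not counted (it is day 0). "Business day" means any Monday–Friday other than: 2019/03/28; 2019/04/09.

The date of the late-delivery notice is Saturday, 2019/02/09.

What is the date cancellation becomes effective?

The last day of the extended delivery period: 2019/02/09 + 32 days = 2019/03/13.
Adding 45 calendar days to 2019/03/13 gives 2019/04/27, which is the date cancellation becomes effective. That falls on a Saturday, so it rolls to the next business day, Monday, 2019/04/29.

2019/04/29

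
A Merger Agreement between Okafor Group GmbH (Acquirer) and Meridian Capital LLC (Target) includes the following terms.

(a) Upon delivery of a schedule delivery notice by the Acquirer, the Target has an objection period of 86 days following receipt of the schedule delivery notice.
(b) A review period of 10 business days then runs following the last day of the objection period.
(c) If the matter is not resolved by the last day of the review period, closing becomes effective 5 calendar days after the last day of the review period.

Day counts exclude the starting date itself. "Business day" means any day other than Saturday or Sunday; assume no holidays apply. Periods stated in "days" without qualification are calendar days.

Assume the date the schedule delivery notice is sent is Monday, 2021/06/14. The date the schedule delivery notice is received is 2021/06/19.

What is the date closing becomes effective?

2021/10/02

The last day of the objection period: 86 calendar days after 2021/06/19 is 2021/09/13.
The last day of the review period: 10 business days after Monday, 2021/09/13, skipping weekends — Sep 14, Sep 15, Sep 16, Sep 17, Sep 20, Sep 21, Sep 22, Sep 23, Sep 24, Sep 27 — lands on Monday, 2021/09/27.
The date closing becomes effective: 2021/09/27 + 5 days = 2021/10/02.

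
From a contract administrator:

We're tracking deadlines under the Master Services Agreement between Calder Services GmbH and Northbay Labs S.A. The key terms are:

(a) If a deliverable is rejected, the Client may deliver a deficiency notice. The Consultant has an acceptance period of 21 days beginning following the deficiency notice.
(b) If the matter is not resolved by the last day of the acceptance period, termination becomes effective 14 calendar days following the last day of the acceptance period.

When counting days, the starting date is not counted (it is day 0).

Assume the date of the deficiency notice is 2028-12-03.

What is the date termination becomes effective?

Adding 21 calendar days to 2028-12-03 gives 2028-12-24, which is the last day of the acceptance period.
Adding 14 calendar days to 2028-12-24 gives 2029-01-07, which is the date termination becomes effective.

2029-01-07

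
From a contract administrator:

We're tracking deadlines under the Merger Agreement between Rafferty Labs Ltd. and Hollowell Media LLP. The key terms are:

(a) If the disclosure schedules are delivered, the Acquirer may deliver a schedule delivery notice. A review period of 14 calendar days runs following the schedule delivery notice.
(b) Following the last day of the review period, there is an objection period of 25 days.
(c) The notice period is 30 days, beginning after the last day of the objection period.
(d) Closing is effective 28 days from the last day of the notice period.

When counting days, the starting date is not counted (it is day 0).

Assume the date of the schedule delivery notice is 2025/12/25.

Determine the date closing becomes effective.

2026/04/01

The last day of the review period: 14 calendar days after 2025/12/25 is 2026/01/08.
Adding 25 calendar days to 2026/01/08 gives 2026/02/02, which is the last day of the objection period.
Adding 30 calendar days to 2026/02/02 gives 2026/03/04, which is the last day of the notice period.
The date closing becomes effective: 2026/03/04 + 28 days = 2026/04/01.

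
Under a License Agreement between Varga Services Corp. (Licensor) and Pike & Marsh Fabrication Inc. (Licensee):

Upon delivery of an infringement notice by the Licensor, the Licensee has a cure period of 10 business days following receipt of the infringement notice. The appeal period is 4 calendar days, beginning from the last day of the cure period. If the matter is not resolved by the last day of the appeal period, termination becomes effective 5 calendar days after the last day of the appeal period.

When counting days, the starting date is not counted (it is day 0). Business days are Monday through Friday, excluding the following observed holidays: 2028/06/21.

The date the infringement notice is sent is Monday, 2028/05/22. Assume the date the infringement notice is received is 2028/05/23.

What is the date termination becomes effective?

2028/06/15

The last day of the cure period: 10 business days after Tuesday, 2028/05/23, skipping weekends — May 24, May 25, May 26, May 29, May 30, May 31, Jun 1, Jun 2, Jun 5, Jun 6 — lands on Tuesday, 2028/06/06.
The last day of the appeal period: 2028/06/06 + 4 days = 2028/06/10.
The date termination becomes effective: 5 calendar days after 2028/06/10 is 2028/06/15.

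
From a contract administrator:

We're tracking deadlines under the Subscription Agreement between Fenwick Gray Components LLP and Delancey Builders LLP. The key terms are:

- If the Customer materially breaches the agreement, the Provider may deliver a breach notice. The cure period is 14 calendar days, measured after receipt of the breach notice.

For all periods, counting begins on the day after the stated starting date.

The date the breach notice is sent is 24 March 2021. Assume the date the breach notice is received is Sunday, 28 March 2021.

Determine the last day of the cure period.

The last day of the cure period: 28 March 2021 + 14 days = 11 April 2021.

11 April 2021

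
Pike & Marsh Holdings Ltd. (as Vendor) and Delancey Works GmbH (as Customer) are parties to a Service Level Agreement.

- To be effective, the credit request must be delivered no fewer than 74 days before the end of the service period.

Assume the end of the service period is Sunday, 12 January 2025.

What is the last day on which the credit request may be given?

Counting back 74 calendar days from 12 January 2025 gives 30 October 2024.

30 October 2024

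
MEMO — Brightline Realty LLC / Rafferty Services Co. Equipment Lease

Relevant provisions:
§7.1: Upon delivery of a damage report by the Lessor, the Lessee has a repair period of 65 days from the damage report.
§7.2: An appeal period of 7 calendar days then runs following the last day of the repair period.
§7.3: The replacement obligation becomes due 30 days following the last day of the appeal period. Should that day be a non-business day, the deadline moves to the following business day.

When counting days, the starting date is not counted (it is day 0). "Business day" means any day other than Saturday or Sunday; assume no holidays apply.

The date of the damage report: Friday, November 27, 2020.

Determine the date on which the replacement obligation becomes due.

March 9, 2021

The last day of the repair period: 65 calendar days after November 27, 2020 is January 31, 2021.
The last day of the appeal period: January 31, 2021 + 7 days = February 7, 2021.
The date on which the replacement obligation becomes due: 30 calendar days after February 7, 2021 is March 9, 2021. March 9, 2021 is a Tuesday, so no roll-forward applies.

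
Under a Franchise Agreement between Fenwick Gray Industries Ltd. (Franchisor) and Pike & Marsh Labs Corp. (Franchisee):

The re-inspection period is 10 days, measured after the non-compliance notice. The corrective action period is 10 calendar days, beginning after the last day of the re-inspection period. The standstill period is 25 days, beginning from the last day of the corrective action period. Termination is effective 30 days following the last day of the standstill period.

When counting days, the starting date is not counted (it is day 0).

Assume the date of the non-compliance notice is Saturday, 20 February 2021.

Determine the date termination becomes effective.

The last day of the re-inspection period: 20 February 2021 + 10 days = 2 March 2021.
Adding 10 calendar days to 2 March 2021 gives 12 March 2021, which is the last day of the corrective action period.
The last day of the standstill period: 25 calendar days after 12 March 2021 is 6 April 2021.
The date termination becomes effective: 30 calendar days after 6 April 2021 is 6 May 2021.

6 May 2021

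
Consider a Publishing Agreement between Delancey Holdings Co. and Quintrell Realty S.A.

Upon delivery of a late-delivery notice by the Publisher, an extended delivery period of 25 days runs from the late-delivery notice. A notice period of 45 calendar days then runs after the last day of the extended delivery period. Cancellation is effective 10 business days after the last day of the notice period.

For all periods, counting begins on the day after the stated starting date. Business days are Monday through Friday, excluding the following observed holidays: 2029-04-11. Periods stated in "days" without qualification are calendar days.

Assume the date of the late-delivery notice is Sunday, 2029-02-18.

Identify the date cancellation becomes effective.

The last day of the extended delivery period: 25 calendar days after 2029-02-18 is 2029-03-15.
Adding 45 calendar days to 2029-03-15 gives 2029-04-29, which is the last day of the notice period.
The date cancellation becomes effective: counting 10 business days from Sunday, 2029-04-29 (Apr 30, May 1, May 2, May 3, May 4, May 7, May 8, May 9, May 10, May 11, skipping weekends) reaches Friday, 2029-05-11.

2029-05-11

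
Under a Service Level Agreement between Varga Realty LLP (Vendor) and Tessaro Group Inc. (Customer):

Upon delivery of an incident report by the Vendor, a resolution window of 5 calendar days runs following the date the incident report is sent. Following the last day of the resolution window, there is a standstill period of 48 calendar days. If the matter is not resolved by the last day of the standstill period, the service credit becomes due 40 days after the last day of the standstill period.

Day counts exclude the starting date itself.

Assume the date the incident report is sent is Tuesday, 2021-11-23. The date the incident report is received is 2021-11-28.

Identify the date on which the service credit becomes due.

2022-02-24

The last day of the resolution window: 5 calendar days after 2021-11-23 is 2021-11-28.
The last day of the standstill period: 48 calendar days after 2021-11-28 is 2022-01-15.
The date on which the service credit becomes due: 40 calendar days after 2022-01-15 is 2022-02-24.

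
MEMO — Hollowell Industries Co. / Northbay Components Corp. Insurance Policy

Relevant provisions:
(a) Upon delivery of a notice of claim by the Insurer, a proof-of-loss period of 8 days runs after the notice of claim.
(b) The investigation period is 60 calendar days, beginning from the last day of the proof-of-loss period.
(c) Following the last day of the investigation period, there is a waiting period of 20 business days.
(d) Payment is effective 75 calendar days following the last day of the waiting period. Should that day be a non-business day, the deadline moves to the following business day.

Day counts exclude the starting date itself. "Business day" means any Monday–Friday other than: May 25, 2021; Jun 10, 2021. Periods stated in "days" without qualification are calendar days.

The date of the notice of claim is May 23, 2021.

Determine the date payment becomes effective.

Adding 8 calendar days to May 23, 2021 gives May 31, 2021, which is the last day of the proof-of-loss period.
Adding 60 calendar days to May 31, 2021 gives Jul 30, 2021, which is the last day of the investigation period.
The last day of the waiting period: 20 business days after Friday, Jul 30, 2021, skipping weekends — Aug 2, Aug 3, Aug 4, Aug 5, …, Aug 25, Aug 26, Aug 27 — lands on Friday, Aug 27, 2021.
Adding 75 calendar days to Aug 27, 2021 gives Nov 10, 2021, which is the date payment becomes effective. Nov 10, 2021 is a Wednesday and is not a listed holiday, so no roll-forward applies.

Nov 10, 2021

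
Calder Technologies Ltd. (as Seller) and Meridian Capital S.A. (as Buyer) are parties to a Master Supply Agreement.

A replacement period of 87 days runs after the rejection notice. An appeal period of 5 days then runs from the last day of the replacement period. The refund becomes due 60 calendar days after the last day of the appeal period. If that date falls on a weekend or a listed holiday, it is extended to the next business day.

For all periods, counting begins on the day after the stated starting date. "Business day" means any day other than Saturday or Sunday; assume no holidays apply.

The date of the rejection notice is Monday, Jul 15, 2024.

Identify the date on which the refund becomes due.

The last day of the replacement period: 87 calendar days after Jul 15, 2024 is Oct 10, 2024.
Adding 5 calendar days to Oct 10, 2024 gives Oct 15, 2024, which is the last day of the appeal period.
Adding 60 calendar days to Oct 15, 2024 gives Dec 14, 2024, which is the date on which the refund becomes due. That falls on a Saturday, so it rolls to the next business day, Monday, Dec 16, 2024.

Dec 16, 2024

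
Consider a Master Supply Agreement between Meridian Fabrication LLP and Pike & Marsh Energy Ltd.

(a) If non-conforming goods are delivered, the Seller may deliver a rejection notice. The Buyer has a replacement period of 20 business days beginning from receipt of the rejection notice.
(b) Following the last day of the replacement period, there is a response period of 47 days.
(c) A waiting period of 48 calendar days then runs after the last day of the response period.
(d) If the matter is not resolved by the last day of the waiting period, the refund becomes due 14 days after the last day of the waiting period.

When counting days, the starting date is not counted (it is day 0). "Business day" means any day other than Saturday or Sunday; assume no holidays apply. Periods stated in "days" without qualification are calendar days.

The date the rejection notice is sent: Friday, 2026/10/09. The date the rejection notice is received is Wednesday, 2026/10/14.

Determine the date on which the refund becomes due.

2027/02/28

From Wednesday, 2026/10/14, 20 business days (Oct 15, Oct 16, Oct 19, Oct 20, …, Nov 9, Nov 10, Nov 11, skipping weekends) brings us to Wednesday, 2026/11/11, which is the last day of the replacement period.
The last day of the response period: 47 calendar days after 2026/11/11 is 2026/12/28.
The last day of the waiting period: 48 calendar days after 2026/12/28 is 2027/02/14.
Adding 14 calendar days to 2027/02/14 gives 2027/02/28, which is the date on which the refund becomes due.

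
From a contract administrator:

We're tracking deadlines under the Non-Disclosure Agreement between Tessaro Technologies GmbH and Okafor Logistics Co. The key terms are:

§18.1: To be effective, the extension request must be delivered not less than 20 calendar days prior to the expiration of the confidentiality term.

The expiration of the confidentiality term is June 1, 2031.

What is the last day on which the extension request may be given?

June 1, 2031 minus 20 days is May 12, 2031.

May 12, 2031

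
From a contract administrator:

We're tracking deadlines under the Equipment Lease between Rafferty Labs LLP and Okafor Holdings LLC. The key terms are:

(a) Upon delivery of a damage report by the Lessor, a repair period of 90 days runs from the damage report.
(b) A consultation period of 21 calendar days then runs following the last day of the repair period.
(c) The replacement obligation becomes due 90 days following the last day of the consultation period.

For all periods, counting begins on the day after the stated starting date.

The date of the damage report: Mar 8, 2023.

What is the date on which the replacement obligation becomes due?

Adding 90 calendar days to Mar 8, 2023 gives Jun 6, 2023, which is the last day of the repair period.
The last day of the consultation period: Jun 6, 2023 + 21 days = Jun 27, 2023.
The date on which the replacement obligation becomes due: 90 calendar days after Jun 27, 2023 is Sep 25, 2023.

Sep 25, 2023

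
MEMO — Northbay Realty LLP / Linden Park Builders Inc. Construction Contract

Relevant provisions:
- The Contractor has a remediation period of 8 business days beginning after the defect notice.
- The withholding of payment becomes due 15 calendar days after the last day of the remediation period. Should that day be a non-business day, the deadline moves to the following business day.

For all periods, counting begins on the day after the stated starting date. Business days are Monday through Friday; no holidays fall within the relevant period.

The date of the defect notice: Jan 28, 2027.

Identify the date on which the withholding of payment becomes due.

Feb 24, 2027

The last day of the remediation period: 8 business days after Thursday, Jan 28, 2027, skipping weekends — Jan 29, Feb 1, Feb 2, Feb 3, Feb 4, Feb 5, Feb 8, Feb 9 — lands on Tuesday, Feb 9, 2027.
The date on which the withholding of payment becomes due: 15 calendar days after Feb 9, 2027 is Feb 24, 2027. Feb 24, 2027 is a Wednesday, so no roll-forward applies.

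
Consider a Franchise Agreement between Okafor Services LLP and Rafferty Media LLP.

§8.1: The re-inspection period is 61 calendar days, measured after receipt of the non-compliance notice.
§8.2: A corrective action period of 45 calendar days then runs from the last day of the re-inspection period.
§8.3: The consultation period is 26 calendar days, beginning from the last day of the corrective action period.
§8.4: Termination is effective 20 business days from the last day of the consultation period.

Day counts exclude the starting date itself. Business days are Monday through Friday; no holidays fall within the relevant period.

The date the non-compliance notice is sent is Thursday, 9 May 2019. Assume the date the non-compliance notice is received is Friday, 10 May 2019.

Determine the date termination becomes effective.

17 October 2019

The last day of the re-inspection period: 61 calendar days after 10 May 2019 is 10 July 2019.
The last day of the corrective action period: 45 calendar days after 10 July 2019 is 24 August 2019.
The last day of the consultation period: 26 calendar days after 24 August 2019 is 19 September 2019.
From Thursday, 19 September 2019, 20 business days (Sep 20, Sep 23, Sep 24, Sep 25, …, Oct 15, Oct 16, Oct 17, skipping weekends) brings us to Thursday, 17 October 2019, which is the date termination becomes effective.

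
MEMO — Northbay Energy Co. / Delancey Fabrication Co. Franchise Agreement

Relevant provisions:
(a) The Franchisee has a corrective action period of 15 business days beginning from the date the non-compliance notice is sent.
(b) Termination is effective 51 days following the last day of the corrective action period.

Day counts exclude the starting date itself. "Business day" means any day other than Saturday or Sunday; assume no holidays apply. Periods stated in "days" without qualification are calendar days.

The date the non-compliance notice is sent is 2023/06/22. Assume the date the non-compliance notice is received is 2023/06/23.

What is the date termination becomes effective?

The last day of the corrective action period: 15 business days after Thursday, 2023/06/22, skipping weekends — Jun 23, Jun 26, Jun 27, Jun 28, …, Jul 11, Jul 12, Jul 13 — lands on Thursday, 2023/07/13.
The date termination becomes effective: 2023/07/13 + 51 days = 2023/09/02.

2023/09/02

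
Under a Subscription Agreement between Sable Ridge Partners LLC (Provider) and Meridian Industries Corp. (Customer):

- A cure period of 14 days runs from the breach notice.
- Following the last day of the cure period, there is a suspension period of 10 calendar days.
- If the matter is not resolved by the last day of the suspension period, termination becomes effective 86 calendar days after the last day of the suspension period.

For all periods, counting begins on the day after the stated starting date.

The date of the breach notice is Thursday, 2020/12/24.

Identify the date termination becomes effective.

Adding 14 calendar days to 2020/12/24 gives 2021/01/07, which is the last day of the cure period.
The last day of the suspension period: 2021/01/07 + 10 days = 2021/01/17.
Adding 86 calendar days to 2021/01/17 gives 2021/04/13, which is the date termination becomes effective.

2021/04/13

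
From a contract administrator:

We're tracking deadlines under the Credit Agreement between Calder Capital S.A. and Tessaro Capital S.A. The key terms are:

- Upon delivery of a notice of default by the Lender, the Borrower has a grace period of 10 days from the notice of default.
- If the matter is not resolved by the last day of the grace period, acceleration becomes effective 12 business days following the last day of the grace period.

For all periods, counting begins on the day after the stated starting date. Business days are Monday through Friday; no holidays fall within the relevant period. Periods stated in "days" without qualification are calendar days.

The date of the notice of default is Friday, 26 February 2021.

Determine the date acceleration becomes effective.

24 March 2021

The last day of the grace period: 26 February 2021 + 10 days = 8 March 2021.
The date acceleration becomes effective: counting 12 business days from Monday, 8 March 2021 (Mar 9, Mar 10, Mar 11, Mar 12, …, Mar 22, Mar 23, Mar 24, skipping weekends) reaches Wednesday, 24 March 2021.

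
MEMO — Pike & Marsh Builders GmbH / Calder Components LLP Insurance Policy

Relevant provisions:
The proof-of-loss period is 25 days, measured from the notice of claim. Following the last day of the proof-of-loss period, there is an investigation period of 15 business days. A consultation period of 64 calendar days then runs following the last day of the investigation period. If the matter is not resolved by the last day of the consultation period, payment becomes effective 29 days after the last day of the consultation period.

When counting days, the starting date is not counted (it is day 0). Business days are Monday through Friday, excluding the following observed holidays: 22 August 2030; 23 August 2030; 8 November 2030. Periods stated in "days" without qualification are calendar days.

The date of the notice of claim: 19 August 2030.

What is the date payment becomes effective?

5 January 2031

Adding 25 calendar days to 19 August 2030 gives 13 September 2030, which is the last day of the proof-of-loss period.
The last day of the investigation period: 15 business days after Friday, 13 September 2030, skipping weekends — Sep 16, Sep 17, Sep 18, Sep 19, …, Oct 2, Oct 3, Oct 4 — lands on Friday, 4 October 2030.
The last day of the consultation period: 64 calendar days after 4 October 2030 is 7 December 2030.
The date payment becomes effective: 7 December 2030 + 29 days = 5 January 2031.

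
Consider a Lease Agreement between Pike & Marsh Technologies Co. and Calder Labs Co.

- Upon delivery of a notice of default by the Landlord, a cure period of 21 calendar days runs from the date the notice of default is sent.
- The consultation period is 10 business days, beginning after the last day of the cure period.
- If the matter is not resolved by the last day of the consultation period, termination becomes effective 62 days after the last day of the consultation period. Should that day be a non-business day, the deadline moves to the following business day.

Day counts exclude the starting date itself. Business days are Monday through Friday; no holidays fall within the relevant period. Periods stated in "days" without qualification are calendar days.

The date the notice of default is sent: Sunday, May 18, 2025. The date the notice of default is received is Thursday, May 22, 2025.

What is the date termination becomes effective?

Aug 21, 2025

Adding 21 calendar days to May 18, 2025 gives Jun 8, 2025, which is the last day of the cure period.
The last day of the consultation period: counting 10 business days from Sunday, Jun 8, 2025 (Jun 9, Jun 10, Jun 11, Jun 12, Jun 13, Jun 16, Jun 17, Jun 18, Jun 19, Jun 20, skipping weekends) reaches Friday, Jun 20, 2025.
The date termination becomes effective: 62 calendar days after Jun 20, 2025 is Aug 21, 2025. Aug 21, 2025 is a Thursday, so no roll-forward applies.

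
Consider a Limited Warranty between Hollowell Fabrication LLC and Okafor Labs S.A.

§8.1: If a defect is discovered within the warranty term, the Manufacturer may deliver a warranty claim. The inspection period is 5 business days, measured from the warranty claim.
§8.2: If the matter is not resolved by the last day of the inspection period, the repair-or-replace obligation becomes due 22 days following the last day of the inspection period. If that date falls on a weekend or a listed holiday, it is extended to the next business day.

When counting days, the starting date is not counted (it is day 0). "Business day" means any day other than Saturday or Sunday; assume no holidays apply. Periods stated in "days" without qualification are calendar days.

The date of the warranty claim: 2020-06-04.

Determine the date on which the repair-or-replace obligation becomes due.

2020-07-03

From Thursday, 2020-06-04, 5 business days (Jun 5, Jun 8, Jun 9, Jun 10, Jun 11, skipping weekends) brings us to Thursday, 2020-06-11, which is the last day of the inspection period.
The date on which the repair-or-replace obligation becomes due: 22 calendar days after 2020-06-11 is 2020-07-03. 2020-07-03 is a Friday, so no roll-forward applies.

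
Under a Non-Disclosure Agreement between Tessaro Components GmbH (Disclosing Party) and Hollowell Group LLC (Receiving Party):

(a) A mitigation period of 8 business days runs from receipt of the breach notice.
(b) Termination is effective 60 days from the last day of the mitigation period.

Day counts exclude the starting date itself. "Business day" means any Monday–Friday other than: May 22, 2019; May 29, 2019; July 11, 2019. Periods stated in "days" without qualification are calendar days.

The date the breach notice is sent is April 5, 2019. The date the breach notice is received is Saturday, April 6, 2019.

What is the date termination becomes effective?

June 16, 2019

From Saturday, April 6, 2019, 8 business days (Apr 8, Apr 9, Apr 10, Apr 11, Apr 12, Apr 15, Apr 16, Apr 17, skipping weekends) brings us to Wednesday, April 17, 2019, which is the last day of the mitigation period.
The date termination becomes effective: 60 calendar days after April 17, 2019 is June 16, 2019.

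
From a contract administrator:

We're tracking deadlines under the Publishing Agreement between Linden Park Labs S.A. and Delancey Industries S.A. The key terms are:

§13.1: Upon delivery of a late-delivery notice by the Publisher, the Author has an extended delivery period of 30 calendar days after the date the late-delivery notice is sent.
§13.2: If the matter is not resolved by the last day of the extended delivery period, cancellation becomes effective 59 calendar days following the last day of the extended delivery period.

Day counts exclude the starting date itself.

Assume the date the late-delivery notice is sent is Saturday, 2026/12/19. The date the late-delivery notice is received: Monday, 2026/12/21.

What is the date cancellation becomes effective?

Adding 30 calendar days to 2026/12/19 gives 2027/01/18, which is the last day of the extended delivery period.
Adding 59 calendar days to 2027/01/18 gives 2027/03/18, which is the date cancellation becomes effective.

2027/03/18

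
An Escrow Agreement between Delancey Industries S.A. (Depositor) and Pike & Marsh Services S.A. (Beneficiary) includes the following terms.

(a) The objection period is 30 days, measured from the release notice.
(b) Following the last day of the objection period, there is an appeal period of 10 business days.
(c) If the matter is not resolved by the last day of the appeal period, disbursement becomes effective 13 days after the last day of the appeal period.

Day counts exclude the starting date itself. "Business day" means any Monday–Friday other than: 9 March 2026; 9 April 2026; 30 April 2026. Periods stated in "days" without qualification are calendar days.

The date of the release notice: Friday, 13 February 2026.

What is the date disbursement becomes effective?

The last day of the objection period: 13 February 2026 + 30 days = 15 March 2026.
From Sunday, 15 March 2026, 10 business days (Mar 16, Mar 17, Mar 18, Mar 19, Mar 20, Mar 23, Mar 24, Mar 25, Mar 26, Mar 27, skipping weekends) brings us to Friday, 27 March 2026, which is the last day of the appeal period.
The date disbursement becomes effective: 27 March 2026 + 13 days = 9 April 2026.

9 April 2026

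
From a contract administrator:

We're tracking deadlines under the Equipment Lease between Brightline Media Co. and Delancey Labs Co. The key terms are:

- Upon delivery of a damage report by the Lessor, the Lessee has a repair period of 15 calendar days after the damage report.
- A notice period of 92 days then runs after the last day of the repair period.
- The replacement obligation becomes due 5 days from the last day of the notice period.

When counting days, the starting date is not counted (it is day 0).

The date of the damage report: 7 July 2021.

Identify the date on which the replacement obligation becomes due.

27 October 2021

The last day of the repair period: 7 July 2021 + 15 days = 22 July 2021.
The last day of the notice period: 22 July 2021 + 92 days = 22 October 2021.
Adding 5 calendar days to 22 October 2021 gives 27 October 2021, which is the date on which the replacement obligation becomes due.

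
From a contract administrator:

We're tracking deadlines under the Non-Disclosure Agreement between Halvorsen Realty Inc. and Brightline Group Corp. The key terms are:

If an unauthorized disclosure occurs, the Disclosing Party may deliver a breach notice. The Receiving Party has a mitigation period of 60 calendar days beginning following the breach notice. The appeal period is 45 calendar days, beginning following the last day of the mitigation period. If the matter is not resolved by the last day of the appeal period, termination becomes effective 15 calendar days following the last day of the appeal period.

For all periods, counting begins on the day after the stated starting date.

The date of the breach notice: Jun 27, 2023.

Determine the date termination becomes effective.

Oct 25, 2023

Adding 60 calendar days to Jun 27, 2023 gives Aug 26, 2023, which is the last day of the mitigation period.
Adding 45 calendar days to Aug 26, 2023 gives Oct 10, 2023, which is the last day of the appeal period.
The date termination becomes effective: 15 calendar days after Oct 10, 2023 is Oct 25, 2023.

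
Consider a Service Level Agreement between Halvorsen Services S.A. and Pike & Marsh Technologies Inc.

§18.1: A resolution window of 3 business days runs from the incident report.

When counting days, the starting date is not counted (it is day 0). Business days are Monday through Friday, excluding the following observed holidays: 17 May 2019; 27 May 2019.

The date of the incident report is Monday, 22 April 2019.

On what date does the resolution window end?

The last day of the resolution window: counting 3 business days from Monday, 22 April 2019 (Apr 23, Apr 24, Apr 25, skipping weekends) reaches Thursday, 25 April 2019.

25 April 2019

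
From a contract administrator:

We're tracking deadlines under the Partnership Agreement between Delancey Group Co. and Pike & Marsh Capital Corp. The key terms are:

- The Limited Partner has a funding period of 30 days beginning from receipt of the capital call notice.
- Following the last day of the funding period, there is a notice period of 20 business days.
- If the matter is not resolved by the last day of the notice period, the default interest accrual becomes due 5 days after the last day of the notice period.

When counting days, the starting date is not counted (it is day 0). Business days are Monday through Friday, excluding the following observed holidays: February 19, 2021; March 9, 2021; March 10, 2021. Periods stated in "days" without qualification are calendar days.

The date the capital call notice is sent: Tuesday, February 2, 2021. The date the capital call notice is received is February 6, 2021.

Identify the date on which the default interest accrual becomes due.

April 12, 2021

The last day of the funding period: 30 calendar days after February 6, 2021 is March 8, 2021.
The last day of the notice period: 20 business days after Monday, March 8, 2021, skipping weekends and the listed holidays on Mar 9, Mar 10 — Mar 11, Mar 12, Mar 15, Mar 16, …, Apr 5, Apr 6, Apr 7 — lands on Wednesday, April 7, 2021.
The date on which the default interest accrual becomes due: 5 calendar days after April 7, 2021 is April 12, 2021.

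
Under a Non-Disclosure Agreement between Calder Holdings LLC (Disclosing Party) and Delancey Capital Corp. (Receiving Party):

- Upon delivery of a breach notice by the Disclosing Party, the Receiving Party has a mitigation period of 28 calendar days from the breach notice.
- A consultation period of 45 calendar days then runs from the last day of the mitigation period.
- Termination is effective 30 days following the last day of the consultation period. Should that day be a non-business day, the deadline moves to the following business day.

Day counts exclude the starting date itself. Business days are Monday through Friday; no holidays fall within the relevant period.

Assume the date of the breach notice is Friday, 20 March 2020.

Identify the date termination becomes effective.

Adding 28 calendar days to 20 March 2020 gives 17 April 2020, which is the last day of the mitigation period.
The last day of the consultation period: 45 calendar days after 17 April 2020 is 1 June 2020.
The date termination becomes effective: 1 June 2020 + 30 days = 1 July 2020. 1 July 2020 is a Wednesday, so no roll-forward applies.

1 July 2020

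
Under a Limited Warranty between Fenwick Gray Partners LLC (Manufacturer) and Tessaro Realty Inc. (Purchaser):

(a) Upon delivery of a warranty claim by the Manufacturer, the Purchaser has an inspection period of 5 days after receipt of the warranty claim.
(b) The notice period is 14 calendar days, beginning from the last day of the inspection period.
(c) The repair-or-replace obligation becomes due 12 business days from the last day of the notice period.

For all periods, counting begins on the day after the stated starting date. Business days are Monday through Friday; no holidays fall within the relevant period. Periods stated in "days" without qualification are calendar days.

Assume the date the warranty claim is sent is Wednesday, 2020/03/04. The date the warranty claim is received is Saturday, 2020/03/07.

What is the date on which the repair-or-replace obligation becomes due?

Adding 5 calendar days to 2020/03/07 gives 2020/03/12, which is the last day of the inspection period.
The last day of the notice period: 2020/03/12 + 14 days = 2020/03/26.
The date on which the repair-or-replace obligation becomes due: counting 12 business days from Thursday, 2020/03/26 (Mar 27, Mar 30, Mar 31, Apr 1, …, Apr 9, Apr 10, Apr 13, skipping weekends) reaches Monday, 2020/04/13.

2020/04/13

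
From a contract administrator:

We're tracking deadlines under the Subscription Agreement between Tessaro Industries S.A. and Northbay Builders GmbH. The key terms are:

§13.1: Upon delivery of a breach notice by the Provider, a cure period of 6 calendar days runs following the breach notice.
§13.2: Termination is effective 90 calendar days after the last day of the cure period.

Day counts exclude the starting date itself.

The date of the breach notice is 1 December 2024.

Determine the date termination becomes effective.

7 March 2025

Adding 6 calendar days to 1 December 2024 gives 7 December 2024, which is the last day of the cure period.
The date termination becomes effective: 90 calendar days after 7 December 2024 is 7 March 2025.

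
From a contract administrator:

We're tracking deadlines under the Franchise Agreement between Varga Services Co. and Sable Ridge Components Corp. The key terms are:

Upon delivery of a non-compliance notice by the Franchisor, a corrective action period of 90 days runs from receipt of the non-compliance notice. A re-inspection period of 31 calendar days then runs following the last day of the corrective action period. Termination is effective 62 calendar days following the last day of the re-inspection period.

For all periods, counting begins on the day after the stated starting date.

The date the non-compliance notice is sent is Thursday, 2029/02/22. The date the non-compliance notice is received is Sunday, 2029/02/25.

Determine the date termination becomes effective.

2029/08/27

The last day of the corrective action period: 90 calendar days after 2029/02/25 is 2029/05/26.
The last day of the re-inspection period: 2029/05/26 + 31 days = 2029/06/26.
Adding 62 calendar days to 2029/06/26 gives 2029/08/27, which is the date termination becomes effective.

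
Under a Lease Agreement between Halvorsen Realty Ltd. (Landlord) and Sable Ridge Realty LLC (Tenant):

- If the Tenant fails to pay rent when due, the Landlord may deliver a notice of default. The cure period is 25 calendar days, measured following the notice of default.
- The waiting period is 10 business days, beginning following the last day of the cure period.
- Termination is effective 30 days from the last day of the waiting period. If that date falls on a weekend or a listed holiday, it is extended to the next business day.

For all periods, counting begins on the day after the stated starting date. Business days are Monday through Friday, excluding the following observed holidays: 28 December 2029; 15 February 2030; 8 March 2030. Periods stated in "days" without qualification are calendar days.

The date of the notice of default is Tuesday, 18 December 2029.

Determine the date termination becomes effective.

Adding 25 calendar days to 18 December 2029 gives 12 January 2030, which is the last day of the cure period.
The last day of the waiting period: 10 business days after Saturday, 12 January 2030, skipping weekends — Jan 14, Jan 15, Jan 16, Jan 17, Jan 18, Jan 21, Jan 22, Jan 23, Jan 24, Jan 25 — lands on Friday, 25 January 2030.
The date termination becomes effective: 30 calendar days after 25 January 2030 is 24 February 2030. That falls on a Sunday, so it rolls to the next business day, Monday, 25 February 2030.

25 February 2030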